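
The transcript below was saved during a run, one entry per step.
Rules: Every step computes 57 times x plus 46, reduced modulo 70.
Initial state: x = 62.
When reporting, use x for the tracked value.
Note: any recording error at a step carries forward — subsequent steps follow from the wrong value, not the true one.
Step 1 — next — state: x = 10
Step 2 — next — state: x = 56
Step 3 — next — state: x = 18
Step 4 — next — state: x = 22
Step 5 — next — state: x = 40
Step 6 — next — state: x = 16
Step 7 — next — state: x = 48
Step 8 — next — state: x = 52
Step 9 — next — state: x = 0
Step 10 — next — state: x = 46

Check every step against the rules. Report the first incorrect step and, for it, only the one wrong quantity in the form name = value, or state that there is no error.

no error

Step 1: x = (57*62 + 46) mod 70 = 10 — agrees with the transcript.
Step 2: x = (57*10 + 46) mod 70 = 56 — agrees with the transcript.
Step 3: x = (57*56 + 46) mod 70 = 18 — consistent with the transcript.
Step 4: x = (57*18 + 46) mod 70 = 22 — checks out.
Step 5: x = (57*22 + 46) mod 70 = 40 — consistent with the transcript.
Step 6: x = (57*40 + 46) mod 70 = 16 — exactly as logged.
Step 7: x = (57*16 + 46) mod 70 = 48 — consistent with the transcript.
Step 8: x = (57*48 + 46) mod 70 = 52 — agrees with the transcript.
Step 9: x = (57*52 + 46) mod 70 = 0 — no discrepancy.
Step 10: x = (57*0 + 46) mod 70 = 46 — consistent with the transcript.
No step deviates from the rules.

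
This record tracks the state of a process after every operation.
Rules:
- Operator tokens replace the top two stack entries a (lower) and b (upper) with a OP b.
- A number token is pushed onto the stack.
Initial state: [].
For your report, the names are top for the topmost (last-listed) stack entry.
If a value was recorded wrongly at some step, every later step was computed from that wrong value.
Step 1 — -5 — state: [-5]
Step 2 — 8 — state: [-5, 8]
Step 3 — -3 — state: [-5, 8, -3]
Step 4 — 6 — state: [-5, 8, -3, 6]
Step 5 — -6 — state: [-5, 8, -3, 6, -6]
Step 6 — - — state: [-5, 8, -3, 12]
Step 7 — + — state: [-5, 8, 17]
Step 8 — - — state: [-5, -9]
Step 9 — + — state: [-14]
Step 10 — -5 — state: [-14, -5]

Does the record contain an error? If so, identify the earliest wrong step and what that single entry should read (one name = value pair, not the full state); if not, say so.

step 7, top = 9

step 1: push -5: top = -5 -> matches
step 2: push 8: top = 8 -> exactly as logged
step 3: push -3: top = -3 -> no discrepancy
step 4: push 6: top = 6 -> exactly as logged
step 5: push -6: top = -6 -> confirmed correct
step 6: 6 - -6 = 12 -> no discrepancy
step 7: -3 + 12 = 9 -> the record disagrees here
Step 7 is the first one off; corrected, top = 9.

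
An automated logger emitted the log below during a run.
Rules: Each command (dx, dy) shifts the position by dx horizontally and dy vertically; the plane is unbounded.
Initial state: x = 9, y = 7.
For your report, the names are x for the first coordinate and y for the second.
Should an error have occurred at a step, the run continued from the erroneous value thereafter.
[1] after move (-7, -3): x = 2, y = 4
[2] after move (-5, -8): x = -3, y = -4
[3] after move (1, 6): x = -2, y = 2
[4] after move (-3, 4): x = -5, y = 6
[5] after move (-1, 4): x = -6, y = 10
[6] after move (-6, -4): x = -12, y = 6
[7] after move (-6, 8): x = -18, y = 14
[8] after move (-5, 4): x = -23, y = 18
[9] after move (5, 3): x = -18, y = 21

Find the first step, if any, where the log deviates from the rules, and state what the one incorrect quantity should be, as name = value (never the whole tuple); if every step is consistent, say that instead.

no error

Recomputing the run from the initial state:
step 1: x = 2, y = 4
step 2: x = -3, y = -4
step 3: x = -2, y = 2
step 4: x = -5, y = 6
step 5: x = -6, y = 10
step 6: x = -12, y = 6
step 7: x = -18, y = 14
step 8: x = -23, y = 18
step 9: x = -18, y = 21
This matches the log at every step.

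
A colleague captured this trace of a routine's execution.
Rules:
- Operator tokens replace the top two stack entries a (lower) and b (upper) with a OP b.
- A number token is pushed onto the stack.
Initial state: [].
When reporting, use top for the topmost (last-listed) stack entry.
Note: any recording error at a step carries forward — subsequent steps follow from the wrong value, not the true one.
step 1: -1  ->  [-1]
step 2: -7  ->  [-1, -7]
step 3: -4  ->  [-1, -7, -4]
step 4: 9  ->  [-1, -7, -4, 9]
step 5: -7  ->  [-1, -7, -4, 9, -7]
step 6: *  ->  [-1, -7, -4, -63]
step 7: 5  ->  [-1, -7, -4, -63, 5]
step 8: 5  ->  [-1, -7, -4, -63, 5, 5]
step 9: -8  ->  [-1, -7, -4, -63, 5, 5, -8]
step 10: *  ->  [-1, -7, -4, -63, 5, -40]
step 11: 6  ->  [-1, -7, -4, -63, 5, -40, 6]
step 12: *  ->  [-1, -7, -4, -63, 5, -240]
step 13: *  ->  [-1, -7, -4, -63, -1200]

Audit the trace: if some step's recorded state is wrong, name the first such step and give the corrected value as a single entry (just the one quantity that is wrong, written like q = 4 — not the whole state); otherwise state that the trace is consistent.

no error

1. push -1: top = -1 (in agreement)
2. push -7: top = -7 (confirmed correct)
3. push -4: top = -4 (consistent with the trace)
4. push 9: top = 9 (in agreement)
5. push -7: top = -7 (same as recorded)
6. 9 * -7 = -63 (agrees with the trace)
7. push 5: top = 5 (confirmed correct)
8. push 5: top = 5 (checks out)
9. push -8: top = -8 (exactly as logged)
10. 5 * -8 = -40 (agrees with the trace)
11. push 6: top = 6 (verified)
12. -40 * 6 = -240 (confirmed correct)
13. 5 * -240 = -1200 (in agreement)
Each recorded entry agrees with the recomputation.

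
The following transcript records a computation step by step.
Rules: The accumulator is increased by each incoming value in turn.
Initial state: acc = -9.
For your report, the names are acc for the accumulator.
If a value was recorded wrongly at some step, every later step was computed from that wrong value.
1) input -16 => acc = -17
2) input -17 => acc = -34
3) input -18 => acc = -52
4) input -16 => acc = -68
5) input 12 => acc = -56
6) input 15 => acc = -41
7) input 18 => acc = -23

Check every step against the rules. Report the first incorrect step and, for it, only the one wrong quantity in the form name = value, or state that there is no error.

1. acc = -9 + -16 = -25 (a discrepancy with the transcript)
Step 1 is the first one off; corrected, acc = -25.

step 1, acc = -25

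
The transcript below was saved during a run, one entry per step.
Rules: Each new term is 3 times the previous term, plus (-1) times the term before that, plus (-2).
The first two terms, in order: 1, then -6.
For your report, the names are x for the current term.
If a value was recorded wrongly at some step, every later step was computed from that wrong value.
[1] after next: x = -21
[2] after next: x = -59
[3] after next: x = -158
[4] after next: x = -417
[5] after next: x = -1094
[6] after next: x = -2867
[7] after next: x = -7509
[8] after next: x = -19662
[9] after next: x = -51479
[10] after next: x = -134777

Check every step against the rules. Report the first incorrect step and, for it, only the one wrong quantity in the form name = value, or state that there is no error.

step 5, x = -1095

step 1: x = 3*(-6) + (-1)*(1) + (-2) = -21 -> exactly as logged
step 2: x = 3*(-21) + (-1)*(-6) + (-2) = -59 -> consistent with the transcript
step 3: x = 3*(-59) + (-1)*(-21) + (-2) = -158 -> verified
step 4: x = 3*(-158) + (-1)*(-59) + (-2) = -417 -> consistent with the transcript
step 5: x = 3*(-417) + (-1)*(-158) + (-2) = -1095 -> the transcript has a different value
That makes step 5 the first incorrect line — x = -1095 is what it should show.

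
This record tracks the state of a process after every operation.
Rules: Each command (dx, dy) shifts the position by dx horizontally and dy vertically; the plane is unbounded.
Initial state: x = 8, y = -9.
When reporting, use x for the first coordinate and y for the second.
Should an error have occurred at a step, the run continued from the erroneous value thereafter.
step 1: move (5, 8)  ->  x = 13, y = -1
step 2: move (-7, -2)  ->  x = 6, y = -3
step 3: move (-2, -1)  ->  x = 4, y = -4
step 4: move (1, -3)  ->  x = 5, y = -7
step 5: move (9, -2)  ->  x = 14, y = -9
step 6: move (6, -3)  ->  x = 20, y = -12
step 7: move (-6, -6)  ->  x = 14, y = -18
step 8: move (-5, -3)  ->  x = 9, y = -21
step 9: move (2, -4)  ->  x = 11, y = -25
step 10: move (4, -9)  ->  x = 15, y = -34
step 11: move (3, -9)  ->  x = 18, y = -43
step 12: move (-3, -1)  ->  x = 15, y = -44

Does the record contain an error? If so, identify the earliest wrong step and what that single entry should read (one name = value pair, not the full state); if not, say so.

Recomputing the run from the initial state:
step 1: x = 13, y = -1
step 2: x = 6, y = -3
step 3: x = 4, y = -4
step 4: x = 5, y = -7
step 5: x = 14, y = -9
step 6: x = 20, y = -12
step 7: x = 14, y = -18
step 8: x = 9, y = -21
step 9: x = 11, y = -25
step 10: x = 15, y = -34
step 11: x = 18, y = -43
step 12: x = 15, y = -44
This matches the record at every step.

no error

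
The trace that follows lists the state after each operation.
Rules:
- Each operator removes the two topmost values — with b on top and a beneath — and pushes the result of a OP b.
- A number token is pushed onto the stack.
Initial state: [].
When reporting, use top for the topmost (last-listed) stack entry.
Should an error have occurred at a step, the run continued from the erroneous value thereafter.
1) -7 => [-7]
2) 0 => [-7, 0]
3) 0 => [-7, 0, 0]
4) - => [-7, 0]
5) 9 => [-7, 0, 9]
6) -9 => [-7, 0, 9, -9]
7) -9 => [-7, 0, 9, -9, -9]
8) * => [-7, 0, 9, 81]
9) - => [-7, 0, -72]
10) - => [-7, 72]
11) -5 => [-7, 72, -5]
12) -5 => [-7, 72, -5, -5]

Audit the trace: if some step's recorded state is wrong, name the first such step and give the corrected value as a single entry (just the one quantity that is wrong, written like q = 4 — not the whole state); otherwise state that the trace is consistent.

Recomputing the run from the initial state:
step 1: [-7]
step 2: [-7, 0]
step 3: [-7, 0, 0]
step 4: [-7, 0]
step 5: [-7, 0, 9]
step 6: [-7, 0, 9, -9]
step 7: [-7, 0, 9, -9, -9]
step 8: [-7, 0, 9, 81]
step 9: [-7, 0, -72]
step 10: [-7, 72]
step 11: [-7, 72, -5]
step 12: [-7, 72, -5, -5]
This matches the trace at every step.

no error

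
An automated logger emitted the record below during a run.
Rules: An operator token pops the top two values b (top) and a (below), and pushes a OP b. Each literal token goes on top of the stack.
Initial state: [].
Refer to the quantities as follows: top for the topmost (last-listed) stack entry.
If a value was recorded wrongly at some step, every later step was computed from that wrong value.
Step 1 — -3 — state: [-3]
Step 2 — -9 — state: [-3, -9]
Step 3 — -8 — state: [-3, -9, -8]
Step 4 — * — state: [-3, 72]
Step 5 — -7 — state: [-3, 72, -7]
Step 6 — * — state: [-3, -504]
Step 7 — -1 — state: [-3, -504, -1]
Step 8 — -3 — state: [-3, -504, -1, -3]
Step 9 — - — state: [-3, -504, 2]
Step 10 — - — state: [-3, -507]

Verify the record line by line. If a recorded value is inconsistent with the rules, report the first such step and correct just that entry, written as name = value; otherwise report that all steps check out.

step 10, top = -506

Step 1: push -3: top = -3 — matches.
Step 2: push -9: top = -9 — verified.
Step 3: push -8: top = -8 — no discrepancy.
Step 4: -9 * -8 = 72 — agrees with the record.
Step 5: push -7: top = -7 — no discrepancy.
Step 6: 72 * -7 = -504 — no discrepancy.
Step 7: push -1: top = -1 — in agreement.
Step 8: push -3: top = -3 — agrees with the record.
Step 9: -1 - -3 = 2 — confirmed correct.
Step 10: -504 - 2 = -506 — the record disagrees here.
First incorrect step: 10; the correct value is top = -506.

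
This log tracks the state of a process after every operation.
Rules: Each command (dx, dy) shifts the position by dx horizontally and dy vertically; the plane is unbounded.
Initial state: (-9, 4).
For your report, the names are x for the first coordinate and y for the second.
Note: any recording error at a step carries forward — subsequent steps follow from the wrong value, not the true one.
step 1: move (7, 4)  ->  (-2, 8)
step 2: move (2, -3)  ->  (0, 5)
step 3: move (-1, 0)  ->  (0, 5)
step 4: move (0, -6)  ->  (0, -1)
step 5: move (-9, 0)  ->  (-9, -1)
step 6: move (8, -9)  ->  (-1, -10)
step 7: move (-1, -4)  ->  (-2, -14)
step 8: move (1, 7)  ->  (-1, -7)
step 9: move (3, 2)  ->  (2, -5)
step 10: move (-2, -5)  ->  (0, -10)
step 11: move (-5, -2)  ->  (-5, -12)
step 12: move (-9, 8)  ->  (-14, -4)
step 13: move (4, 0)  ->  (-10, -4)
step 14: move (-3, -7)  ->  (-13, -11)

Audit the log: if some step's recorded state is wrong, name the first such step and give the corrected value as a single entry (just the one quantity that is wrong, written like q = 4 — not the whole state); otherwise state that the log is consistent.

step 3, x = -1

Step 1: x = -9 + (7) = -2, y = 4 + (4) = 8 — consistent with the log.
Step 2: x = -2 + (2) = 0, y = 8 + (-3) = 5 — confirmed correct.
Step 3: x = 0 + (-1) = -1, y = 5 + (0) = 5 — not what was recorded.
That makes step 3 the first incorrect line — x = -1 is what it should show.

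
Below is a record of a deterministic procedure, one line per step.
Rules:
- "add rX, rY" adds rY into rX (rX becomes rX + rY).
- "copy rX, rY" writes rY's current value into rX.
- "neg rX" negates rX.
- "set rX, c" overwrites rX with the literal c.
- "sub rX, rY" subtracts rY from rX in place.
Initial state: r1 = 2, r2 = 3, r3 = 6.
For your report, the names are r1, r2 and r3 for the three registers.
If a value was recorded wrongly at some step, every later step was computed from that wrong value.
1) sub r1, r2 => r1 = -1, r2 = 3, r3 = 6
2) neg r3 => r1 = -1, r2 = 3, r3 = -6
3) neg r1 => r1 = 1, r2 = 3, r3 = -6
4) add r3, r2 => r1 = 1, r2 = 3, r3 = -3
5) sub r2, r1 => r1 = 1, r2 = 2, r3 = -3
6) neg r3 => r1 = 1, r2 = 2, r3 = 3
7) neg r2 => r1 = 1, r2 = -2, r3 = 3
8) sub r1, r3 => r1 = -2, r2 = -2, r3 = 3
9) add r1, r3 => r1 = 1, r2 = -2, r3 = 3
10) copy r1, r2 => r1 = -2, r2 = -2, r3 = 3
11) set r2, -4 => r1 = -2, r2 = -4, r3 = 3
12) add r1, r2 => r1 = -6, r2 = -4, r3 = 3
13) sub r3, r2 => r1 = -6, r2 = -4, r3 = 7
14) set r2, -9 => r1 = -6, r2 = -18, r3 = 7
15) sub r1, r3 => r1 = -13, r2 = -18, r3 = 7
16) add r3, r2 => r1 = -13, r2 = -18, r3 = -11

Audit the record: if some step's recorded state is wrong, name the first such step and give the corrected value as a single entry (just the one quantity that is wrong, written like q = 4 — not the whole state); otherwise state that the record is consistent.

step 1: r1 = 2 - 3 = -1 -> same as recorded
step 2: r3 = -(6) = -6 -> no discrepancy
step 3: r1 = -(-1) = 1 -> checks out
step 4: r3 = -6 + 3 = -3 -> agrees with the record
step 5: r2 = 3 - 1 = 2 -> in agreement
step 6: r3 = -(-3) = 3 -> in agreement
step 7: r2 = -(2) = -2 -> verified
step 8: r1 = 1 - 3 = -2 -> agrees with the record
step 9: r1 = -2 + 3 = 1 -> verified
step 10: r1 = -2 -> in agreement
step 11: r2 = -4 -> same as recorded
step 12: r1 = -2 + -4 = -6 -> checks out
step 13: r3 = 3 - -4 = 7 -> same as recorded
step 14: r2 = -9 -> this is not what the record shows
That makes step 14 the first incorrect line — r2 = -9 is what it should show.

step 14, r2 = -9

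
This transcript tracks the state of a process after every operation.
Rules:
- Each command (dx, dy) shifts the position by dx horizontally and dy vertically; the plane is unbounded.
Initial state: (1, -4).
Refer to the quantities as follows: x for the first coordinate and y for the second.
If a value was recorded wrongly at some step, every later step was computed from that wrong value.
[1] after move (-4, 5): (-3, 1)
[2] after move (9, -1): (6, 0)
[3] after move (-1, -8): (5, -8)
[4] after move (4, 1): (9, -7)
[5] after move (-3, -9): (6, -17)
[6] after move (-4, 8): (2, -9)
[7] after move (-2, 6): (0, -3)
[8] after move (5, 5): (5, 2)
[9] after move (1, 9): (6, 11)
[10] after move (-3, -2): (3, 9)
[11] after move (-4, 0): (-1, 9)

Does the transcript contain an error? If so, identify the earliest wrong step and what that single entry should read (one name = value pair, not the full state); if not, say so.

1. x = 1 + (-4) = -3, y = -4 + (5) = 1 (consistent with the transcript)
2. x = -3 + (9) = 6, y = 1 + (-1) = 0 (confirmed correct)
3. x = 6 + (-1) = 5, y = 0 + (-8) = -8 (checks out)
4. x = 5 + (4) = 9, y = -8 + (1) = -7 (checks out)
5. x = 9 + (-3) = 6, y = -7 + (-9) = -16 (the recorded entry deviates here)
That makes step 5 the first incorrect line — y = -16 is what it should show.

step 5, y = -16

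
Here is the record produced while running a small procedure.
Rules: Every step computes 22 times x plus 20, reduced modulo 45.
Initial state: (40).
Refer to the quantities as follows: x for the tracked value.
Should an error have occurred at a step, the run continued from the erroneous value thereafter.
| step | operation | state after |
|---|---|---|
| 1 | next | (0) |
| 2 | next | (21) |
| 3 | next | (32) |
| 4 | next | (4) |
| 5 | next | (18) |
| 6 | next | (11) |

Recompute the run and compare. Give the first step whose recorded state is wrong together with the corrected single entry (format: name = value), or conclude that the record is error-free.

step 2, x = 20

Recomputing the run from the initial state:
step 1: x = 0
step 2: x = 20
step 3: x = 10
step 4: x = 15
step 5: x = 35
step 6: x = 25
The first disagreement with the record is at step 2, where the value should be x = 20.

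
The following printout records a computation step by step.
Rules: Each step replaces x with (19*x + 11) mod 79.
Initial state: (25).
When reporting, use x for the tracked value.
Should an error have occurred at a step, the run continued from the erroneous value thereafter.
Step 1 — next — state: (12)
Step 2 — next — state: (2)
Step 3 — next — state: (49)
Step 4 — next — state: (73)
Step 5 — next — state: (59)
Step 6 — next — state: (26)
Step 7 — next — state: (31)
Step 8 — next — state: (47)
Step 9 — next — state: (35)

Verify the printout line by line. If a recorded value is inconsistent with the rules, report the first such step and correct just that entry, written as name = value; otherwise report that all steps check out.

Step 1: x = (19*25 + 11) mod 79 = 12 — agrees with the printout.
Step 2: x = (19*12 + 11) mod 79 = 2 — exactly as logged.
Step 3: x = (19*2 + 11) mod 79 = 49 — same as recorded.
Step 4: x = (19*49 + 11) mod 79 = 73 — agrees with the printout.
Step 5: x = (19*73 + 11) mod 79 = 55 — the entry is off here.
The earliest wrong entry is at step 5: it should read x = 55.

step 5, x = 55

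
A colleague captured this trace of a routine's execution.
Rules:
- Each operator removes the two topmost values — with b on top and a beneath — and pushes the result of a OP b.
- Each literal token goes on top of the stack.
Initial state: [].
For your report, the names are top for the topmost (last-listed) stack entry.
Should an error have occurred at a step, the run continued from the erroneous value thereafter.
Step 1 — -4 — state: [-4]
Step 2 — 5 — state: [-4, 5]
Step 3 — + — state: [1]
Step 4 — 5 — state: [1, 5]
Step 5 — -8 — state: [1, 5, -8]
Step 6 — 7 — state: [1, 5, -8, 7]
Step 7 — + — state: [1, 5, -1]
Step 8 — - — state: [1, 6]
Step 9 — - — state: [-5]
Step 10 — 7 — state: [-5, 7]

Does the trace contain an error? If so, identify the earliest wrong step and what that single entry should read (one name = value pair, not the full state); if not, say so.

Recomputing the run from the initial state:
step 1: [-4]
step 2: [-4, 5]
step 3: [1]
step 4: [1, 5]
step 5: [1, 5, -8]
step 6: [1, 5, -8, 7]
step 7: [1, 5, -1]
step 8: [1, 6]
step 9: [-5]
step 10: [-5, 7]
This matches the trace at every step.

no error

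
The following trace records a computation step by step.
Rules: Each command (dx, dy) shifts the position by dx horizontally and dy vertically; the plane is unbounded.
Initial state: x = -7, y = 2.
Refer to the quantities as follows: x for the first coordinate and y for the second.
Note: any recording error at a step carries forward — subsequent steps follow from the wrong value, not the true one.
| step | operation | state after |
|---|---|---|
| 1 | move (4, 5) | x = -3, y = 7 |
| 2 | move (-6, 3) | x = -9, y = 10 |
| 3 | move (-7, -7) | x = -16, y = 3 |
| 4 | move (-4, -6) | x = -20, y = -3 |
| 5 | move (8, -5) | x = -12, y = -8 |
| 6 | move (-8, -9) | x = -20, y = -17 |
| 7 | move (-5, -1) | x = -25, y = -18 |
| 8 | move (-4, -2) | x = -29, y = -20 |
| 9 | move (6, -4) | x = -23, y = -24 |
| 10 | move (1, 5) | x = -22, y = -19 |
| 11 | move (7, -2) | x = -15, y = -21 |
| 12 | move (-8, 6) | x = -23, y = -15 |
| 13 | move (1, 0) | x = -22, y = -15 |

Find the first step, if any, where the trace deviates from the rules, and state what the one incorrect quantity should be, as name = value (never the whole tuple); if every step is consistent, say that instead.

1. x = -7 + (4) = -3, y = 2 + (5) = 7 (exactly as logged)
2. x = -3 + (-6) = -9, y = 7 + (3) = 10 (in agreement)
3. x = -9 + (-7) = -16, y = 10 + (-7) = 3 (consistent with the trace)
4. x = -16 + (-4) = -20, y = 3 + (-6) = -3 (checks out)
5. x = -20 + (8) = -12, y = -3 + (-5) = -8 (same as recorded)
6. x = -12 + (-8) = -20, y = -8 + (-9) = -17 (verified)
7. x = -20 + (-5) = -25, y = -17 + (-1) = -18 (checks out)
8. x = -25 + (-4) = -29, y = -18 + (-2) = -20 (same as recorded)
9. x = -29 + (6) = -23, y = -20 + (-4) = -24 (in agreement)
10. x = -23 + (1) = -22, y = -24 + (5) = -19 (checks out)
11. x = -22 + (7) = -15, y = -19 + (-2) = -21 (verified)
12. x = -15 + (-8) = -23, y = -21 + (6) = -15 (consistent with the trace)
13. x = -23 + (1) = -22, y = -15 + (0) = -15 (in agreement)
The whole run recomputes cleanly — no discrepancies.

no error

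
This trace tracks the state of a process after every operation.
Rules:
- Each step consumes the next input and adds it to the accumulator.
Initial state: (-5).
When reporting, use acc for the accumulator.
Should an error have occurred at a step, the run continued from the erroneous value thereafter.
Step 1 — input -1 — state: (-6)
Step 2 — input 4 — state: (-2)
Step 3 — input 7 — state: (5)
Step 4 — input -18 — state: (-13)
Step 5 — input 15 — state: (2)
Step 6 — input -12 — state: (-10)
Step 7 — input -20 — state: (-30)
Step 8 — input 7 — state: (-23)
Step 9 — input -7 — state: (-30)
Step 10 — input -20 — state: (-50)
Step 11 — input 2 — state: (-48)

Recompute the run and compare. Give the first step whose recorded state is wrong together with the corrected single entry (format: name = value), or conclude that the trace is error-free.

1. acc = -5 + -1 = -6 (confirmed correct)
2. acc = -6 + 4 = -2 (in agreement)
3. acc = -2 + 7 = 5 (exactly as logged)
4. acc = 5 + -18 = -13 (consistent with the trace)
5. acc = -13 + 15 = 2 (matches)
6. acc = 2 + -12 = -10 (verified)
7. acc = -10 + -20 = -30 (same as recorded)
8. acc = -30 + 7 = -23 (consistent with the trace)
9. acc = -23 + -7 = -30 (exactly as logged)
10. acc = -30 + -20 = -50 (consistent with the trace)
11. acc = -50 + 2 = -48 (no discrepancy)
The recomputation confirms every line.

no error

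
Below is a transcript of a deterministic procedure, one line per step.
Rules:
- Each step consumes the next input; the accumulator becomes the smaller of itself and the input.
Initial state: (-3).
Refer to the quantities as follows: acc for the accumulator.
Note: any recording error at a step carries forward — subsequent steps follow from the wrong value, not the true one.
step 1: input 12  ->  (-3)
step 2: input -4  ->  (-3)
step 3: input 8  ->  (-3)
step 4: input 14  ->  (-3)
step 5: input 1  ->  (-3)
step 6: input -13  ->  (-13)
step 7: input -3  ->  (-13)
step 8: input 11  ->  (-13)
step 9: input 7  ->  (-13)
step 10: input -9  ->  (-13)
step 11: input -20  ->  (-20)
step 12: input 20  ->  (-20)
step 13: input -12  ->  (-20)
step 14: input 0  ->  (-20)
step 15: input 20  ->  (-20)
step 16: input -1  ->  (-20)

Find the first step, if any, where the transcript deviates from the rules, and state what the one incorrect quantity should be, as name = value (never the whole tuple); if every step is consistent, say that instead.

step 2, acc = -4

Recomputing the run from the initial state:
step 1: acc = -3
step 2: acc = -4
step 3: acc = -4
step 4: acc = -4
step 5: acc = -4
step 6: acc = -13
step 7: acc = -13
step 8: acc = -13
step 9: acc = -13
step 10: acc = -13
step 11: acc = -20
step 12: acc = -20
step 13: acc = -20
step 14: acc = -20
step 15: acc = -20
step 16: acc = -20
The first disagreement with the transcript is at step 2, where the value should be acc = -4.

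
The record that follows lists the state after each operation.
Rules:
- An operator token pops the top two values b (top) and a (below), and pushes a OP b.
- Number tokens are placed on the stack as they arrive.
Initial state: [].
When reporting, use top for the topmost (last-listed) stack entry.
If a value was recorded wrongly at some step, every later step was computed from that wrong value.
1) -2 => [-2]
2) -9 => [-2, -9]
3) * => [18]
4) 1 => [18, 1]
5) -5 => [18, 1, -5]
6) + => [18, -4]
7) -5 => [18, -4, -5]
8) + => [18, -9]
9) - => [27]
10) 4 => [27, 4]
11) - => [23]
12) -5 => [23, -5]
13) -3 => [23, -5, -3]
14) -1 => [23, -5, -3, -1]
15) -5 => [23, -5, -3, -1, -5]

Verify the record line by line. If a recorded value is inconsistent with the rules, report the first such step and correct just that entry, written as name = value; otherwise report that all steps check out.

Recomputing the run from the initial state:
step 1: [-2]
step 2: [-2, -9]
step 3: [18]
step 4: [18, 1]
step 5: [18, 1, -5]
step 6: [18, -4]
step 7: [18, -4, -5]
step 8: [18, -9]
step 9: [27]
step 10: [27, 4]
step 11: [23]
step 12: [23, -5]
step 13: [23, -5, -3]
step 14: [23, -5, -3, -1]
step 15: [23, -5, -3, -1, -5]
This matches the record at every step.

no error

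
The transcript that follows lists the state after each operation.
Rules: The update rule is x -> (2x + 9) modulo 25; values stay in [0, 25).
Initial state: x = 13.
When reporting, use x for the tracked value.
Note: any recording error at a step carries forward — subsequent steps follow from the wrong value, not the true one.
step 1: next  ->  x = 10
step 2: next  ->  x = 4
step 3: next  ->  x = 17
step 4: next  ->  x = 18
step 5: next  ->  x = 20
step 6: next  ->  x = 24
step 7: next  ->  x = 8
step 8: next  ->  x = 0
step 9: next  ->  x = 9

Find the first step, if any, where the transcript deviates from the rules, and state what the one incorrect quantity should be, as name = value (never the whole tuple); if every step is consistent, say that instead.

step 7, x = 7

Step 1: x = (2*13 + 9) mod 25 = 10 — agrees with the transcript.
Step 2: x = (2*10 + 9) mod 25 = 4 — in agreement.
Step 3: x = (2*4 + 9) mod 25 = 17 — confirmed correct.
Step 4: x = (2*17 + 9) mod 25 = 18 — verified.
Step 5: x = (2*18 + 9) mod 25 = 20 — checks out.
Step 6: x = (2*20 + 9) mod 25 = 24 — verified.
Step 7: x = (2*24 + 9) mod 25 = 7 — the transcript has a different value.
First incorrect step: 7; the correct value is x = 7.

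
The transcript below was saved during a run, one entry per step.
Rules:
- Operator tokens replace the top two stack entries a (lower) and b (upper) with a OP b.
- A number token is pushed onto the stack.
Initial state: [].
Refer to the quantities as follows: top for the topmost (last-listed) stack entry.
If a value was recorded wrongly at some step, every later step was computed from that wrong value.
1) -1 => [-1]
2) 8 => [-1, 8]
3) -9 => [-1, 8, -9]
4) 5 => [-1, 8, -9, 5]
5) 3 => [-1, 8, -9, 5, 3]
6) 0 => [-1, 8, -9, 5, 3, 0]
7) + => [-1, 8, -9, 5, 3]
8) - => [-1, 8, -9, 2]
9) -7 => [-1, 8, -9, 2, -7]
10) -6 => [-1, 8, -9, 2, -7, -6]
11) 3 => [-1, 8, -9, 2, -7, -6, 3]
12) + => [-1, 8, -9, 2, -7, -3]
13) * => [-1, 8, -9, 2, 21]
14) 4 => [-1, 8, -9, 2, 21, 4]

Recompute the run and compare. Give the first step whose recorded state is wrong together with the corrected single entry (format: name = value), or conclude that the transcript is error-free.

no error

Recomputing the run from the initial state:
step 1: [-1]
step 2: [-1, 8]
step 3: [-1, 8, -9]
step 4: [-1, 8, -9, 5]
step 5: [-1, 8, -9, 5, 3]
step 6: [-1, 8, -9, 5, 3, 0]
step 7: [-1, 8, -9, 5, 3]
step 8: [-1, 8, -9, 2]
step 9: [-1, 8, -9, 2, -7]
step 10: [-1, 8, -9, 2, -7, -6]
step 11: [-1, 8, -9, 2, -7, -6, 3]
step 12: [-1, 8, -9, 2, -7, -3]
step 13: [-1, 8, -9, 2, 21]
step 14: [-1, 8, -9, 2, 21, 4]
This matches the transcript at every step.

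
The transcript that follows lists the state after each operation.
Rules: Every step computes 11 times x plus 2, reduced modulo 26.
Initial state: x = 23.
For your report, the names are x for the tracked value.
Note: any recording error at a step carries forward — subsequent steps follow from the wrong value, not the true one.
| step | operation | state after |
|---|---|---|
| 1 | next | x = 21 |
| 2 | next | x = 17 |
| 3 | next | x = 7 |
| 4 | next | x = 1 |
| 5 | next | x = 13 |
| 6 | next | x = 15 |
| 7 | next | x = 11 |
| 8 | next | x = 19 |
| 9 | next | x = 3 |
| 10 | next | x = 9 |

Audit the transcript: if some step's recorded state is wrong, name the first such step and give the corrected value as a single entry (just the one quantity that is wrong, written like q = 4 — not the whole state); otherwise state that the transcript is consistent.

Step 1: x = (11*23 + 2) mod 26 = 21 — checks out.
Step 2: x = (11*21 + 2) mod 26 = 25 — the transcript disagrees here.
Step 2 is the first one off; corrected, x = 25.

step 2, x = 25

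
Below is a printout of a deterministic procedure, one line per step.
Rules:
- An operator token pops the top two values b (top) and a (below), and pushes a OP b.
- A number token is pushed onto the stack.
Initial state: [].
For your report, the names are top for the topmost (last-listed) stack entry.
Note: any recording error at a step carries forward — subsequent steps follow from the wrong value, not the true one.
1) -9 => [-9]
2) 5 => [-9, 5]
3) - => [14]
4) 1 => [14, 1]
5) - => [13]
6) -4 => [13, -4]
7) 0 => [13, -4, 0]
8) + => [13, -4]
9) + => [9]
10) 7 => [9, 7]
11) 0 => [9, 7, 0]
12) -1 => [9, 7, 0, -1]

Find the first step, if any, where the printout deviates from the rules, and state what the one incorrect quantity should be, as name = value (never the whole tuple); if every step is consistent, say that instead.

step 3, top = -14

Recomputing the run from the initial state:
step 1: [-9]
step 2: [-9, 5]
step 3: [-14]
step 4: [-14, 1]
step 5: [-15]
step 6: [-15, -4]
step 7: [-15, -4, 0]
step 8: [-15, -4]
step 9: [-19]
step 10: [-19, 7]
step 11: [-19, 7, 0]
step 12: [-19, 7, 0, -1]
The first disagreement with the printout is at step 3, where the value should be top = -14.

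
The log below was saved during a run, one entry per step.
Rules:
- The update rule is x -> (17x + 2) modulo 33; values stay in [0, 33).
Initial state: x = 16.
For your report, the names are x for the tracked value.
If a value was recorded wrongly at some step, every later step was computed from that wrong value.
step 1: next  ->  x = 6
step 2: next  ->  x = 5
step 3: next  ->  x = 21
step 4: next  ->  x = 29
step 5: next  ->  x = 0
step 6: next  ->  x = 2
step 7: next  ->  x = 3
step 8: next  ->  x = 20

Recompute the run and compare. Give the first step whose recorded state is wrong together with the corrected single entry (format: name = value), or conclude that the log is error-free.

step 1, x = 10

1. x = (17*16 + 2) mod 33 = 10 (the log disagrees here)
The audit stops at step 1: the recorded entry is wrong and should be x = 10.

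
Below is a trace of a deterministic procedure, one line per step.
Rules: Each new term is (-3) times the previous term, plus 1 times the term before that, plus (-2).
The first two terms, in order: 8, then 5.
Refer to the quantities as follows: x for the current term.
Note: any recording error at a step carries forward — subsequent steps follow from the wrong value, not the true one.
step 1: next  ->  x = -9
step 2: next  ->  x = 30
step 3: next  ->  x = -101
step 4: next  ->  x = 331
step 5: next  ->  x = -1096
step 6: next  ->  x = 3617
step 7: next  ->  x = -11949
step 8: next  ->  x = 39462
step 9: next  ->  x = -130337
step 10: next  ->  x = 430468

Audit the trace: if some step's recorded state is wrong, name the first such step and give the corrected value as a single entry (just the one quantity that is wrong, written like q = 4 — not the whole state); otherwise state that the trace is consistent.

Step 1: x = -3*(5) + (1)*(8) + (-2) = -9 — in agreement.
Step 2: x = -3*(-9) + (1)*(5) + (-2) = 30 — exactly as logged.
Step 3: x = -3*(30) + (1)*(-9) + (-2) = -101 — exactly as logged.
Step 4: x = -3*(-101) + (1)*(30) + (-2) = 331 — no discrepancy.
Step 5: x = -3*(331) + (1)*(-101) + (-2) = -1096 — agrees with the trace.
Step 6: x = -3*(-1096) + (1)*(331) + (-2) = 3617 — agrees with the trace.
Step 7: x = -3*(3617) + (1)*(-1096) + (-2) = -11949 — checks out.
Step 8: x = -3*(-11949) + (1)*(3617) + (-2) = 39462 — no discrepancy.
Step 9: x = -3*(39462) + (1)*(-11949) + (-2) = -130337 — in agreement.
Step 10: x = -3*(-130337) + (1)*(39462) + (-2) = 430471 — the trace has a different value.
First deviation found at step 10; the corrected entry is x = 430471.

step 10, x = 430471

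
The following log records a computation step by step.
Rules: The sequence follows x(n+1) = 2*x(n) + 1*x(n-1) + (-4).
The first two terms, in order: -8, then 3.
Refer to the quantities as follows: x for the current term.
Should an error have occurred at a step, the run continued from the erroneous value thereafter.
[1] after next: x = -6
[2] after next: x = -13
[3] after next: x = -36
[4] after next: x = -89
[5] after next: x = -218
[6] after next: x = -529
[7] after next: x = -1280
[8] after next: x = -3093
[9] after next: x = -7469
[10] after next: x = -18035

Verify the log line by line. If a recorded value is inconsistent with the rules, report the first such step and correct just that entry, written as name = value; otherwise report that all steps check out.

step 9, x = -7470

Recomputing the run from the initial state:
step 1: x = -6
step 2: x = -13
step 3: x = -36
step 4: x = -89
step 5: x = -218
step 6: x = -529
step 7: x = -1280
step 8: x = -3093
step 9: x = -7470
step 10: x = -18037
The first disagreement with the log is at step 9, where the value should be x = -7470.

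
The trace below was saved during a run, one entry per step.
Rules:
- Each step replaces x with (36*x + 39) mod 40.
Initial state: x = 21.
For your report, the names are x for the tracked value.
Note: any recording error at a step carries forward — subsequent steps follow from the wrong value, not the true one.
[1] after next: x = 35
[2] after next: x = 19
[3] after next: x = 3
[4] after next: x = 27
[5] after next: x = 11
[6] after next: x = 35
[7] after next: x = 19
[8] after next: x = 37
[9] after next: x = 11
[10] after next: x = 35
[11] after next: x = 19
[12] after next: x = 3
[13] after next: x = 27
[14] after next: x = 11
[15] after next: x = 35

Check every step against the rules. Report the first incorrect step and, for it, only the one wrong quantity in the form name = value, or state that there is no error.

step 8, x = 3

Step 1: x = (36*21 + 39) mod 40 = 35 — matches.
Step 2: x = (36*35 + 39) mod 40 = 19 — consistent with the trace.
Step 3: x = (36*19 + 39) mod 40 = 3 — checks out.
Step 4: x = (36*3 + 39) mod 40 = 27 — consistent with the trace.
Step 5: x = (36*27 + 39) mod 40 = 11 — exactly as logged.
Step 6: x = (36*11 + 39) mod 40 = 35 — confirmed correct.
Step 7: x = (36*35 + 39) mod 40 = 19 — consistent with the trace.
Step 8: x = (36*19 + 39) mod 40 = 3 — not what was recorded.
The audit stops at step 8: the recorded entry is wrong and should be x = 3.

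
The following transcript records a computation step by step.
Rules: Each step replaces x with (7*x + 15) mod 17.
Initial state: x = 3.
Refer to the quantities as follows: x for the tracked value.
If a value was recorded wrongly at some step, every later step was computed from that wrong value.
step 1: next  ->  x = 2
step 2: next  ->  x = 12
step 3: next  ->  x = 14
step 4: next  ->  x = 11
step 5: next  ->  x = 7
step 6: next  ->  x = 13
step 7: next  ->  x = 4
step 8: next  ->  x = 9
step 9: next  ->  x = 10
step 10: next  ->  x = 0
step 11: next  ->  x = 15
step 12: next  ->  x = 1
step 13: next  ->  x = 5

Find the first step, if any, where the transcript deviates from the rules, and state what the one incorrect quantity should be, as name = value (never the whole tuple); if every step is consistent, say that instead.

Recomputing the run from the initial state:
step 1: x = 2
step 2: x = 12
step 3: x = 14
step 4: x = 11
step 5: x = 7
step 6: x = 13
step 7: x = 4
step 8: x = 9
step 9: x = 10
step 10: x = 0
step 11: x = 15
step 12: x = 1
step 13: x = 5
This matches the transcript at every step.

no error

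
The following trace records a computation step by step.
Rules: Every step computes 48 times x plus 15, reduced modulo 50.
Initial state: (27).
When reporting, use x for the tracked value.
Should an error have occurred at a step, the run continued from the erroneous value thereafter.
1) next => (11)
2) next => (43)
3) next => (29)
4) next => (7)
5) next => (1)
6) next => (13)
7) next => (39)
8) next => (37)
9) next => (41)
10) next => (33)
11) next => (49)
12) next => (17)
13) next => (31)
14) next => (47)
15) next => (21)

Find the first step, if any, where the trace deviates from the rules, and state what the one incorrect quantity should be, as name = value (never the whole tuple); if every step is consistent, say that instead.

step 14, x = 3

Step 1: x = (48*27 + 15) mod 50 = 11 — in agreement.
Step 2: x = (48*11 + 15) mod 50 = 43 — confirmed correct.
Step 3: x = (48*43 + 15) mod 50 = 29 — verified.
Step 4: x = (48*29 + 15) mod 50 = 7 — in agreement.
Step 5: x = (48*7 + 15) mod 50 = 1 — in agreement.
Step 6: x = (48*1 + 15) mod 50 = 13 — same as recorded.
Step 7: x = (48*13 + 15) mod 50 = 39 — in agreement.
Step 8: x = (48*39 + 15) mod 50 = 37 — checks out.
Step 9: x = (48*37 + 15) mod 50 = 41 — verified.
Step 10: x = (48*41 + 15) mod 50 = 33 — agrees with the trace.
Step 11: x = (48*33 + 15) mod 50 = 49 — in agreement.
Step 12: x = (48*49 + 15) mod 50 = 17 — no discrepancy.
Step 13: x = (48*17 + 15) mod 50 = 31 — consistent with the trace.
Step 14: x = (48*31 + 15) mod 50 = 3 — the trace has a different value.
That makes step 14 the first incorrect line — x = 3 is what it should show.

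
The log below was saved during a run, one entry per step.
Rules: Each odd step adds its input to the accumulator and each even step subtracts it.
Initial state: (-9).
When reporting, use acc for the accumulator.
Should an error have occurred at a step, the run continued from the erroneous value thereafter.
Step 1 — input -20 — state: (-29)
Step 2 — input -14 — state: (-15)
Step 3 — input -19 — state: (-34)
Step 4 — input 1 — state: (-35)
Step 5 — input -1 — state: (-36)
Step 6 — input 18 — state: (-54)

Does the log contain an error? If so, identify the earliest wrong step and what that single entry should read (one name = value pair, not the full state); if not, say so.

no error

Recomputing the run from the initial state:
step 1: acc = -29
step 2: acc = -15
step 3: acc = -34
step 4: acc = -35
step 5: acc = -36
step 6: acc = -54
This matches the log at every step.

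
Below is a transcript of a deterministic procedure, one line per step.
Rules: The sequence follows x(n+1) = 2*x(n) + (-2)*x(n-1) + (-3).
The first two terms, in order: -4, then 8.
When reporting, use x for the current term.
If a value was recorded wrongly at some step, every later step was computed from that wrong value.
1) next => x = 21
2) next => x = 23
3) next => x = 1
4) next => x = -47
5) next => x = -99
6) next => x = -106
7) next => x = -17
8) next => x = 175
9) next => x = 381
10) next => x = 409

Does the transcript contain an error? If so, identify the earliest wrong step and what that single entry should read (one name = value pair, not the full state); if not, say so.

1. x = 2*(8) + (-2)*(-4) + (-3) = 21 (exactly as logged)
2. x = 2*(21) + (-2)*(8) + (-3) = 23 (no discrepancy)
3. x = 2*(23) + (-2)*(21) + (-3) = 1 (in agreement)
4. x = 2*(1) + (-2)*(23) + (-3) = -47 (verified)
5. x = 2*(-47) + (-2)*(1) + (-3) = -99 (verified)
6. x = 2*(-99) + (-2)*(-47) + (-3) = -107 (this is not what the transcript shows)
The audit stops at step 6: the recorded entry is wrong and should be x = -107.

step 6, x = -107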